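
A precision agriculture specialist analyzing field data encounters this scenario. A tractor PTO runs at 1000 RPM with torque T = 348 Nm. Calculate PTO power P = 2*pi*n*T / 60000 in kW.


P = 2*pi*n*T / 60000
  = 2*pi * 1000 * 348 / 60000
  = 2186548.49 / 60000
  = 36.44 kW


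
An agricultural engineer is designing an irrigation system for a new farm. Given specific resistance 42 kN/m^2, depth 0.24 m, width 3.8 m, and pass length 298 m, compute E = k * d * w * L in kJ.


E = k * d * w * L
  = 42 * 0.24 * 3.8 * 298
  = 11414.59 kJ


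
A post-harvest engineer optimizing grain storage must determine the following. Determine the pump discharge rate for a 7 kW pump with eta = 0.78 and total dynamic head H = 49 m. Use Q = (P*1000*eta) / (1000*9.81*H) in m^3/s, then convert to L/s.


Q = (P * 1000 * eta) / (rho * g * H)
  = (7 * 1000 * 0.78) / (1000 * 9.81 * 49)
  = 5460 / 480690
  = 0.01136 m^3/s = 11.36 L/s


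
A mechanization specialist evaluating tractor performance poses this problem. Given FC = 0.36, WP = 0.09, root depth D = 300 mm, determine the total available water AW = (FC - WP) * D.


AW = (FC - WP) * D
   = (0.36 - 0.09) * 300
   = 0.27 * 300
   = 81 mm


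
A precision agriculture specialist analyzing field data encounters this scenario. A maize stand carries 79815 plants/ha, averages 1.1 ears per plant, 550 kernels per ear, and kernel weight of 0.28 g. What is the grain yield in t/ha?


Y = density * ears * kernels * kw
  = 79815 * 1.1 * 550 * 0.28 g/ha
  = 13520661.00 g/ha
  = 13520.66 kg/ha = 13.52 t/ha


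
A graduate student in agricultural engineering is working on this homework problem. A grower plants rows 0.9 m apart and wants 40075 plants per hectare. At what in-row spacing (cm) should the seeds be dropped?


spacing = 10000 / (row_sp * density)
        = 10000 / (0.9 * 40075)
        = 10000 / 36067.50
        = 0.27726 m = 27.73 cm


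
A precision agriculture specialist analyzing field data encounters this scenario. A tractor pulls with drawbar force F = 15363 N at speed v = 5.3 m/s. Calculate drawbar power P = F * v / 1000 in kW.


P = F * v / 1000
  = 15363 * 5.3 / 1000
  = 81423.90 / 1000
  = 81.42 kW


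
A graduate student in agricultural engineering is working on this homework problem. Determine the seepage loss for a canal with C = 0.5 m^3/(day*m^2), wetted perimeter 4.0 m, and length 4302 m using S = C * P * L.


S = C * P * L
  = 0.5 * 4.0 * 4302
  = 8604 m^3/day


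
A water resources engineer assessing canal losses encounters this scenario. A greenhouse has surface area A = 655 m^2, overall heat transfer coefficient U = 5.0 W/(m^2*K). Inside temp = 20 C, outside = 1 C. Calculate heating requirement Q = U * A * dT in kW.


dT = 20 - (1) = 19 K
Q = U * A * dT
  = 5.0 * 655 * 19
  = 62225 W = 62.23 kW


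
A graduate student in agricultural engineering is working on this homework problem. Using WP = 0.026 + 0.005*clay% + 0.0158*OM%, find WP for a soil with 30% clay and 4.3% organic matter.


WP = 0.026 + 0.005*30 + 0.0158*4.3
   = 0.026 + 0.1500 + 0.0679
   = 0.2439


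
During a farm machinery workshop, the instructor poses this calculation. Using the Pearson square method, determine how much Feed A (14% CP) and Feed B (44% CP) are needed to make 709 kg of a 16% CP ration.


parts_A = CP_b - target = 44 - 16 = 28
parts_B = target - CP_a = 16 - 14 = 2
total_parts = 28 + 2 = 30
Feed A = 709 * 28 / 30 = 661.73 kg
Feed B = 709 * 2 / 30 = 47.27 kg

661.73 kg


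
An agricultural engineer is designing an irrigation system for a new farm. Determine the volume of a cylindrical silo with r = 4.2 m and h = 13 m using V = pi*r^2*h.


V = pi * r^2 * h
  = pi * 4.2^2 * 13
  = pi * 17.64 * 13
  = 720.43 m^3


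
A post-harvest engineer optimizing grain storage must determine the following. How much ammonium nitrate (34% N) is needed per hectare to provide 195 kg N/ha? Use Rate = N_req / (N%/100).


Rate = N_required / (N_content / 100)
     = 195 / (34 / 100)
     = 195 / 0.34
     = 573.53 kg/ha


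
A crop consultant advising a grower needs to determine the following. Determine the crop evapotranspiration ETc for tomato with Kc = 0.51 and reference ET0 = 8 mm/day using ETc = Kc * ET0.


ETc = Kc * ET0
    = 0.51 * 8
    = 4.08 mm/day


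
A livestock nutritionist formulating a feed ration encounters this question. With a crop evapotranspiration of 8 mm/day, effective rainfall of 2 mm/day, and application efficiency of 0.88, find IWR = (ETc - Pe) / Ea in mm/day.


IWR = (ETc - Pe) / Ea
    = (8 - 2) / 0.88
    = 6 / 0.88
    = 6.82 mm/day


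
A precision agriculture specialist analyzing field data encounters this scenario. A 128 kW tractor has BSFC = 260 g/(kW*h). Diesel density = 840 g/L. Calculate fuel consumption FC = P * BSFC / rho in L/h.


FC = P * BSFC / rho_fuel
   = 128 * 260 / 840
   = 33280 / 840
   = 39.62 L/h


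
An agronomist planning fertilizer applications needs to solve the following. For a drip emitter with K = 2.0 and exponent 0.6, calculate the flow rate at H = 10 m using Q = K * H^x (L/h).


Q = K * H^x
  = 2.0 * 10^0.6
  = 2.0 * 3.9811
  = 7.96 L/h


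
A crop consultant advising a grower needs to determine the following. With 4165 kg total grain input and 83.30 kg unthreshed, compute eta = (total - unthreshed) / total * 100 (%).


eta = (total - unthreshed) / total * 100
    = (4165 - 83.30) / 4165 * 100
    = 4081.70 / 4165 * 100
    = 98%


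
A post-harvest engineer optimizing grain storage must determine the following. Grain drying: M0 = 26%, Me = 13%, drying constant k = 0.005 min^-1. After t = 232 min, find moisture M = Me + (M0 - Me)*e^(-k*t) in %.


M = Me + (M0 - Me) * e^(-k*t)
  = 13 + (26 - 13) * e^(-0.005*232)
  = 13 + 13 * e^(-1.160)
  = 13 + 13 * 0.31349
  = 13 + 4.0753
  = 17.08%


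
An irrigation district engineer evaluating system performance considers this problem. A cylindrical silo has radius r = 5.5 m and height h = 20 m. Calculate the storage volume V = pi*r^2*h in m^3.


V = pi * r^2 * h
  = pi * 5.5^2 * 20
  = pi * 30.25 * 20
  = 1900.66 m^3


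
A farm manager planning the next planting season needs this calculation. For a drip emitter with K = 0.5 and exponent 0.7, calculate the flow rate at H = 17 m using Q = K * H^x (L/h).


Q = K * H^x
  = 0.5 * 17^0.7
  = 0.5 * 7.2663
  = 3.63 L/h


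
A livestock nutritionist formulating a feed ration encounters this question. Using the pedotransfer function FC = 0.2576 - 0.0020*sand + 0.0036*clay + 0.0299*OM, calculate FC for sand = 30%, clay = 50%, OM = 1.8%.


FC = 0.2576 - 0.0020*30 + 0.0036*50 + 0.0299*1.8
   = 0.2576 - 0.0600 + 0.1800 + 0.0538
   = 0.4314


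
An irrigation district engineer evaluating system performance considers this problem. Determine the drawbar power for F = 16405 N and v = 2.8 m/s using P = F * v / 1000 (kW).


P = F * v / 1000
  = 16405 * 2.8 / 1000
  = 45934 / 1000
  = 45.93 kW


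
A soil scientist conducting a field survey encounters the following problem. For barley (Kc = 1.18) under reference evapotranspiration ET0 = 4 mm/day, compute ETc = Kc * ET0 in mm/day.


ETc = Kc * ET0
    = 1.18 * 4
    = 4.72 mm/day


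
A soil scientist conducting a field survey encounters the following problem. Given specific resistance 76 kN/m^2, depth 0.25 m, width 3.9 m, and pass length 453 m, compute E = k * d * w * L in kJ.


E = k * d * w * L
  = 76 * 0.25 * 3.9 * 453
  = 33567.30 kJ


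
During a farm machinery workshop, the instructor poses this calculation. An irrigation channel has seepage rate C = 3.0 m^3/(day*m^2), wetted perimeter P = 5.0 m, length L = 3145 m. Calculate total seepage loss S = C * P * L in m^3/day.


S = C * P * L
  = 3.0 * 5.0 * 3145
  = 47175 m^3/day


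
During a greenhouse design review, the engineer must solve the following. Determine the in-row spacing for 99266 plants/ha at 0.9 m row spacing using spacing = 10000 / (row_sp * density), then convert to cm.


spacing = 10000 / (row_sp * density)
        = 10000 / (0.9 * 99266)
        = 10000 / 89339.40
        = 0.11193 m = 11.19 cm


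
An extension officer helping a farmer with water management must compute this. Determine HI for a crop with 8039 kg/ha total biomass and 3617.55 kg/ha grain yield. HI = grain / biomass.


HI = grain_yield / biomass
   = 3617.55 / 8039
   = 0.45


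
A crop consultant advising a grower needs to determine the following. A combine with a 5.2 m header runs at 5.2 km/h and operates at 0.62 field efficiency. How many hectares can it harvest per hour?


C = w * v * eta_f / 10
  = 5.2 * 5.2 * 0.62 / 10
  = 16.76 / 10
  = 1.68 ha/h


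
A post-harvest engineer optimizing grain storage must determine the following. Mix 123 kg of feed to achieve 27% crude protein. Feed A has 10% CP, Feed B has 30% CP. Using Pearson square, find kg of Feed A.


parts_A = CP_b - target = 30 - 27 = 3
parts_B = target - CP_a = 27 - 10 = 17
total_parts = 3 + 17 = 20
Feed A = 123 * 3 / 20 = 18.45 kg
Feed B = 123 * 17 / 20 = 104.55 kg

18.45 kg


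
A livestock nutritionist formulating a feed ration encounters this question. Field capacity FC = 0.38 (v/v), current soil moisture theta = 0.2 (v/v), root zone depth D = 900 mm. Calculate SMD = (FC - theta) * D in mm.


SMD = (FC - theta) * D
    = (0.38 - 0.2) * 900
    = 0.180 * 900
    = 162 mm


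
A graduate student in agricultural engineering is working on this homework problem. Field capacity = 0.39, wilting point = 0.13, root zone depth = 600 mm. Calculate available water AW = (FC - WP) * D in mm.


AW = (FC - WP) * D
   = (0.39 - 0.13) * 600
   = 0.26 * 600
   = 156 mm


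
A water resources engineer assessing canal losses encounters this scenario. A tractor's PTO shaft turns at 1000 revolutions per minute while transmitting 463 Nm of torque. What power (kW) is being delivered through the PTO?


P = 2*pi*n*T / 60000
  = 2*pi * 1000 * 463 / 60000
  = 2909114.80 / 60000
  = 48.49 kW


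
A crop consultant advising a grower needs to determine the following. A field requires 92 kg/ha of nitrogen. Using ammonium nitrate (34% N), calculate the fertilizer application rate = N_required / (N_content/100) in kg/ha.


Rate = N_required / (N_content / 100)
     = 92 / (34 / 100)
     = 92 / 0.34
     = 270.59 kg/ha


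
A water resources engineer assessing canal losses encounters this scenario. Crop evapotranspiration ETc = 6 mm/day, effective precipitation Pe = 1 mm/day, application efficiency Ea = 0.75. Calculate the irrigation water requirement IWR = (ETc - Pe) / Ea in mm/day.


IWR = (ETc - Pe) / Ea
    = (6 - 1) / 0.75
    = 5 / 0.75
    = 6.67 mm/day


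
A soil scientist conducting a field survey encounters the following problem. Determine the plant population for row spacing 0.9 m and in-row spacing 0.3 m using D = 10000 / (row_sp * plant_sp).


D = 10000 / (row_sp * plant_sp)
  = 10000 / (0.9 * 0.3)
  = 10000 / 0.2700
  = 37037.04 plants/ha


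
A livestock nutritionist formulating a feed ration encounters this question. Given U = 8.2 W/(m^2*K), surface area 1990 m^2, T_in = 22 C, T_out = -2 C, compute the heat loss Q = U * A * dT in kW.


dT = 22 - (-2) = 24 K
Q = U * A * dT
  = 8.2 * 1990 * 24
  = 391632 W = 391.63 kW


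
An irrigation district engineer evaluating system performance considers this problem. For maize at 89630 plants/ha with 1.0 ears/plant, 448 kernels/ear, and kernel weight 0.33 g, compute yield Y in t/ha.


Y = density * ears * kernels * kw
  = 89630 * 1.0 * 448 * 0.33 g/ha
  = 13250899.20 g/ha
  = 13250.90 kg/ha = 13.25 t/ha


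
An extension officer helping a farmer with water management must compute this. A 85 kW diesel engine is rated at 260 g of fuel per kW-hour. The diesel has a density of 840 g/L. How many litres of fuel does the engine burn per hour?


FC = P * BSFC / rho_fuel
   = 85 * 260 / 840
   = 22100 / 840
   = 26.31 L/h


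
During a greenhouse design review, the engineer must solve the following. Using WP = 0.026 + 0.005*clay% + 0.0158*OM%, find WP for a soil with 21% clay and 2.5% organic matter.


WP = 0.026 + 0.005*21 + 0.0158*2.5
   = 0.026 + 0.1050 + 0.0395
   = 0.1705


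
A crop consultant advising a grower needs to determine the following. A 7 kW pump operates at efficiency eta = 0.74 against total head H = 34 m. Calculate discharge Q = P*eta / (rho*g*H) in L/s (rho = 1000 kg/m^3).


Q = (P * 1000 * eta) / (rho * g * H)
  = (7 * 1000 * 0.74) / (1000 * 9.81 * 34)
  = 5180 / 333540
  = 0.01553 m^3/s = 15.53 L/s


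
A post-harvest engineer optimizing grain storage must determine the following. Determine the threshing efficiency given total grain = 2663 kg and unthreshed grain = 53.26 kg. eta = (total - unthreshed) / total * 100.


eta = (total - unthreshed) / total * 100
    = (2663 - 53.26) / 2663 * 100
    = 2609.74 / 2663 * 100
    = 98%


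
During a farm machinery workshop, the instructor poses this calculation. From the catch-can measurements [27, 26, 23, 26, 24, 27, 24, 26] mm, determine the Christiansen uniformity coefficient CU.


xbar = 203 / 8 = 25.375
sum|xi - xbar| = 10.250
CU = 100 * (1 - 10.250 / (8 * 25.375))
   = 100 * (1 - 0.0505)
   = 94.95%


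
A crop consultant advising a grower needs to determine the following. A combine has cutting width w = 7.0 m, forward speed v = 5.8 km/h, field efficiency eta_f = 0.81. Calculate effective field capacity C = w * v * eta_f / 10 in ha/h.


C = w * v * eta_f / 10
  = 7.0 * 5.8 * 0.81 / 10
  = 32.89 / 10
  = 3.29 ha/h


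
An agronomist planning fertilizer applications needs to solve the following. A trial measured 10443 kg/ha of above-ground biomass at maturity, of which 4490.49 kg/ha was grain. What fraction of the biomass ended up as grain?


HI = grain_yield / biomass
   = 4490.49 / 10443
   = 0.43


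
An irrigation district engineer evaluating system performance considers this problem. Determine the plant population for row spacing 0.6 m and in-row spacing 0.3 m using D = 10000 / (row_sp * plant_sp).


D = 10000 / (row_sp * plant_sp)
  = 10000 / (0.6 * 0.3)
  = 10000 / 0.1800
  = 55555.56 plants/ha


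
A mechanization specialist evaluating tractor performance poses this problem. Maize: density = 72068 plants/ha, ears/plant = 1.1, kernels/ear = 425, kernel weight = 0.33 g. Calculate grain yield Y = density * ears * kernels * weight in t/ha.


Y = density * ears * kernels * kw
  = 72068 * 1.1 * 425 * 0.33 g/ha
  = 11118290.70 g/ha
  = 11118.29 kg/ha = 11.12 t/ha


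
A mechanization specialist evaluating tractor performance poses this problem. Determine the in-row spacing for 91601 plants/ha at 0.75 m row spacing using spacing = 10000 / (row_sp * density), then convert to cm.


spacing = 10000 / (row_sp * density)
        = 10000 / (0.75 * 91601)
        = 10000 / 68700.75
        = 0.14556 m = 14.56 cm


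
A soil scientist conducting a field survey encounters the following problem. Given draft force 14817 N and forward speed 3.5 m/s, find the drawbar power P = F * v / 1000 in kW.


P = F * v / 1000
  = 14817 * 3.5 / 1000
  = 51859.50 / 1000
  = 51.86 kW


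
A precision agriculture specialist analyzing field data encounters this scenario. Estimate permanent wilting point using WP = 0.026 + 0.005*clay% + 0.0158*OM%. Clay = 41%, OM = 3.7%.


WP = 0.026 + 0.005*41 + 0.0158*3.7
   = 0.026 + 0.2050 + 0.0585
   = 0.2895


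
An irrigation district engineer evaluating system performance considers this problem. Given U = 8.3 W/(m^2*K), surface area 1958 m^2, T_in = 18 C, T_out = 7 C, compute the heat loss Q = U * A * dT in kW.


dT = 18 - (7) = 11 K
Q = U * A * dT
  = 8.3 * 1958 * 11
  = 178765.40 W = 178.77 kW


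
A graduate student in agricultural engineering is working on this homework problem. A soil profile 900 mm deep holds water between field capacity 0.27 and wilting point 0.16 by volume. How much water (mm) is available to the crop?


AW = (FC - WP) * D
   = (0.27 - 0.16) * 900
   = 0.11 * 900
   = 99 mm


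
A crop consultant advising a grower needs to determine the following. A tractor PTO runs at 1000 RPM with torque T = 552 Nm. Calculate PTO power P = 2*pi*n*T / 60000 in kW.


P = 2*pi*n*T / 60000
  = 2*pi * 1000 * 552 / 60000
  = 3468318.29 / 60000
  = 57.81 kW


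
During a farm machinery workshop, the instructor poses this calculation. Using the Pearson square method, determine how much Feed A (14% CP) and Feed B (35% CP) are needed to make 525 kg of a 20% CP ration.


parts_A = CP_b - target = 35 - 20 = 15
parts_B = target - CP_a = 20 - 14 = 6
total_parts = 15 + 6 = 21
Feed A = 525 * 15 / 21 = 375 kg
Feed B = 525 * 6 / 21 = 150 kg

375 kg


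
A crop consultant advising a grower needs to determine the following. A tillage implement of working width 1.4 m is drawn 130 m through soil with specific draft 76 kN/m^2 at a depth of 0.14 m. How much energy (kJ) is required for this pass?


E = k * d * w * L
  = 76 * 0.14 * 1.4 * 130
  = 1936.48 kJ


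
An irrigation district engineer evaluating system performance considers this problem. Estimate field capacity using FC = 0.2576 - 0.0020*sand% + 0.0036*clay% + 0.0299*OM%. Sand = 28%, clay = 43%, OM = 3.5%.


FC = 0.2576 - 0.0020*28 + 0.0036*43 + 0.0299*3.5
   = 0.2576 - 0.0560 + 0.1548 + 0.1047
   = 0.4611


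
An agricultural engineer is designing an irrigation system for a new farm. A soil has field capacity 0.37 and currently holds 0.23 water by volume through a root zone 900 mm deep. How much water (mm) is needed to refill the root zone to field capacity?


SMD = (FC - theta) * D
    = (0.37 - 0.23) * 900
    = 0.140 * 900
    = 126 mm


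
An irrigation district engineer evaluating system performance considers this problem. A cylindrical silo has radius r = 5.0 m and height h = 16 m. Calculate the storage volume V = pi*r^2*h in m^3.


V = pi * r^2 * h
  = pi * 5.0^2 * 16
  = pi * 25 * 16
  = 1256.64 m^3


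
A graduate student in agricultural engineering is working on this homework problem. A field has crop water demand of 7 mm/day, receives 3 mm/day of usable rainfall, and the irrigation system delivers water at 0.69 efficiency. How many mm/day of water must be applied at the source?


IWR = (ETc - Pe) / Ea
    = (7 - 3) / 0.69
    = 4 / 0.69
    = 5.80 mm/day


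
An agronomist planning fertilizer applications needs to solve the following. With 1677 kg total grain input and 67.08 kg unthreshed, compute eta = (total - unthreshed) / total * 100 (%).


eta = (total - unthreshed) / total * 100
    = (1677 - 67.08) / 1677 * 100
    = 1609.92 / 1677 * 100
    = 96%


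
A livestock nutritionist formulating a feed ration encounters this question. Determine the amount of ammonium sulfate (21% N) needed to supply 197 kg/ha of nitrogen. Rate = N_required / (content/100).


Rate = N_required / (N_content / 100)
     = 197 / (21 / 100)
     = 197 / 0.21
     = 938.10 kg/ha


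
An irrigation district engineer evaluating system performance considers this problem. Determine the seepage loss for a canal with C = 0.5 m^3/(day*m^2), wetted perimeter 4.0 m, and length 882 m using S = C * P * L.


S = C * P * L
  = 0.5 * 4.0 * 882
  = 1764 m^3/day


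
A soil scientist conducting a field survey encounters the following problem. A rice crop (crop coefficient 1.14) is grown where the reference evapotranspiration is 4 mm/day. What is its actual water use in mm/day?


ETc = Kc * ET0
    = 1.14 * 4
    = 4.56 mm/day


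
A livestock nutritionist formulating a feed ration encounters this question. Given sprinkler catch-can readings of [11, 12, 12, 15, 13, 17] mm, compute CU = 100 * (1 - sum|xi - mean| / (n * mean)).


xbar = 80 / 6 = 13.333
sum|xi - xbar| = 10.667
CU = 100 * (1 - 10.667 / (6 * 13.333))
   = 100 * (1 - 0.1333)
   = 86.67%


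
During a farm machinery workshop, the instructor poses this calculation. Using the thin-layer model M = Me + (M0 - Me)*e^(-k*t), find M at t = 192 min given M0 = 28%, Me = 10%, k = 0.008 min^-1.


M = Me + (M0 - Me) * e^(-k*t)
  = 10 + (28 - 10) * e^(-0.008*192)
  = 10 + 18 * e^(-1.536)
  = 10 + 18 * 0.21524
  = 10 + 3.8743
  = 13.87%


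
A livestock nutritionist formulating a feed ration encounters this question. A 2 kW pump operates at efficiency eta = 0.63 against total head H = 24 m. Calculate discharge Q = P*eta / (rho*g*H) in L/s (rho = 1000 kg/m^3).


Q = (P * 1000 * eta) / (rho * g * H)
  = (2 * 1000 * 0.63) / (1000 * 9.81 * 24)
  = 1260 / 235440
  = 0.00535 m^3/s = 5.35 L/s


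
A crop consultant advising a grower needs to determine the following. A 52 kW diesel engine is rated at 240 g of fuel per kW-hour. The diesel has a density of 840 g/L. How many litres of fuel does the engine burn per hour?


FC = P * BSFC / rho_fuel
   = 52 * 240 / 840
   = 12480 / 840
   = 14.86 L/h


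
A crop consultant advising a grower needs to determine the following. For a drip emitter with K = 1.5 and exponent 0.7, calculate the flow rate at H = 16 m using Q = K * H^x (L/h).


Q = K * H^x
  = 1.5 * 16^0.7
  = 1.5 * 6.9644
  = 10.45 L/h


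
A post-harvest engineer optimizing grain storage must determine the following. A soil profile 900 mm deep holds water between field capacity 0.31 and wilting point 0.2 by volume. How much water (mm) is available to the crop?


AW = (FC - WP) * D
   = (0.31 - 0.2) * 900
   = 0.11 * 900
   = 99 mm


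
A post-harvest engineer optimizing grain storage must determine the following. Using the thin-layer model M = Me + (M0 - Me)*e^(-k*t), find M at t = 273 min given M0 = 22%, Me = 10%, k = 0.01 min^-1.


M = Me + (M0 - Me) * e^(-k*t)
  = 10 + (22 - 10) * e^(-0.01*273)
  = 10 + 12 * e^(-2.730)
  = 10 + 12 * 0.06522
  = 10 + 0.7826
  = 10.78%


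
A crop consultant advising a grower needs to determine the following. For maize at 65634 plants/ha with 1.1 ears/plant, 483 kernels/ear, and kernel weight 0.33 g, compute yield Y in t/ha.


Y = density * ears * kernels * kw
  = 65634 * 1.1 * 483 * 0.33 g/ha
  = 11507543.59 g/ha
  = 11507.54 kg/ha = 11.51 t/ha


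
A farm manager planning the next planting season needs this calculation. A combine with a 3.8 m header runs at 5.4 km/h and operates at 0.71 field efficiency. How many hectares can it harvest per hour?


C = w * v * eta_f / 10
  = 3.8 * 5.4 * 0.71 / 10
  = 14.57 / 10
  = 1.46 ha/h


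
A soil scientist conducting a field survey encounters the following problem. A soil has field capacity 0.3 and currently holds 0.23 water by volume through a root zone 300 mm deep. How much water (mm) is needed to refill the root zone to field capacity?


SMD = (FC - theta) * D
    = (0.3 - 0.23) * 300
    = 0.070 * 300
    = 21 mm


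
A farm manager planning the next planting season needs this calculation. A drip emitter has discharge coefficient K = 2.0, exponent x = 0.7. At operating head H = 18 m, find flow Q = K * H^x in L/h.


Q = K * H^x
  = 2.0 * 18^0.7
  = 2.0 * 7.5629
  = 15.13 L/h


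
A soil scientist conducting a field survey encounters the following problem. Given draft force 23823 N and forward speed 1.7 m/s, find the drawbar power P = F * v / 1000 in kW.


P = F * v / 1000
  = 23823 * 1.7 / 1000
  = 40499.10 / 1000
  = 40.50 kW


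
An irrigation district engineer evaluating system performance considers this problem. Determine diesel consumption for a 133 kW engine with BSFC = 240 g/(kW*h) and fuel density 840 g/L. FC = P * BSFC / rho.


FC = P * BSFC / rho_fuel
   = 133 * 240 / 840
   = 31920 / 840
   = 38 L/h


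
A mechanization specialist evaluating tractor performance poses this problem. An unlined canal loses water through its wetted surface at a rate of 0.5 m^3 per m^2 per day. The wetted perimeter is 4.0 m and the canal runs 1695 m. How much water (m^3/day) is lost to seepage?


S = C * P * L
  = 0.5 * 4.0 * 1695
  = 3390 m^3/day


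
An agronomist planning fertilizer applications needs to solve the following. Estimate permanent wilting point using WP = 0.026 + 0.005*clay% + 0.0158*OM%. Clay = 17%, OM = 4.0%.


WP = 0.026 + 0.005*17 + 0.0158*4.0
   = 0.026 + 0.0850 + 0.0632
   = 0.1742


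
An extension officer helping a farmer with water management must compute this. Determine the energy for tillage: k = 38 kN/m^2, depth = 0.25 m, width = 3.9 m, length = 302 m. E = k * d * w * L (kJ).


E = k * d * w * L
  = 38 * 0.25 * 3.9 * 302
  = 11189.10 kJ


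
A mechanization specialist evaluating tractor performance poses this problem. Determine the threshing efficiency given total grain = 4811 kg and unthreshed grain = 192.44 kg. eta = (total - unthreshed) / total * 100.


eta = (total - unthreshed) / total * 100
    = (4811 - 192.44) / 4811 * 100
    = 4618.56 / 4811 * 100
    = 96%


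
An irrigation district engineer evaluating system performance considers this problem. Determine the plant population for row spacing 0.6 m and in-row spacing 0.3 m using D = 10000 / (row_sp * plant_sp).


D = 10000 / (row_sp * plant_sp)
  = 10000 / (0.6 * 0.3)
  = 10000 / 0.1800
  = 55555.56 plants/ha


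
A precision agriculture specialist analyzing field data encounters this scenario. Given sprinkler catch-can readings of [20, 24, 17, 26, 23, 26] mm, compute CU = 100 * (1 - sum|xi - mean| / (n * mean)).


xbar = 136 / 6 = 22.667
sum|xi - xbar| = 16.667
CU = 100 * (1 - 16.667 / (6 * 22.667))
   = 100 * (1 - 0.1225)
   = 87.75%


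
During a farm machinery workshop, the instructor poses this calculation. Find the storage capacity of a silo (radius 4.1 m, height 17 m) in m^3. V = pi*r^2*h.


V = pi * r^2 * h
  = pi * 4.1^2 * 17
  = pi * 16.81 * 17
  = 897.77 m^3


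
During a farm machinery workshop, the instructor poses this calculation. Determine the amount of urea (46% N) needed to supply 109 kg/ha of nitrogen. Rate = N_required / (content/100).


Rate = N_required / (N_content / 100)
     = 109 / (46 / 100)
     = 109 / 0.46
     = 236.96 kg/ha


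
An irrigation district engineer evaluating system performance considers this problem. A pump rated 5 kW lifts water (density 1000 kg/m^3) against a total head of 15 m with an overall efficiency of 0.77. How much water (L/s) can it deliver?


Q = (P * 1000 * eta) / (rho * g * H)
  = (5 * 1000 * 0.77) / (1000 * 9.81 * 15)
  = 3850 / 147150
  = 0.02616 m^3/s = 26.16 L/s


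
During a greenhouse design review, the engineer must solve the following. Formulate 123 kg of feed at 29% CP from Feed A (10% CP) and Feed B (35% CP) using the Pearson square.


parts_A = CP_b - target = 35 - 29 = 6
parts_B = target - CP_a = 29 - 10 = 19
total_parts = 6 + 19 = 25
Feed A = 123 * 6 / 25 = 29.52 kg
Feed B = 123 * 19 / 25 = 93.48 kg

29.52 kg


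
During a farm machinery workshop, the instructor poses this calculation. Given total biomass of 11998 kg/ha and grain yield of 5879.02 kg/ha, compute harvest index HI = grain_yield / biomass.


HI = grain_yield / biomass
   = 5879.02 / 11998
   = 0.49


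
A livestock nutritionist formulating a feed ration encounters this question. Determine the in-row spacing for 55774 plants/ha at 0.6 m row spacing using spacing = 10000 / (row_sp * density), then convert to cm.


spacing = 10000 / (row_sp * density)
        = 10000 / (0.6 * 55774)
        = 10000 / 33464.40
        = 0.29883 m = 29.88 cm


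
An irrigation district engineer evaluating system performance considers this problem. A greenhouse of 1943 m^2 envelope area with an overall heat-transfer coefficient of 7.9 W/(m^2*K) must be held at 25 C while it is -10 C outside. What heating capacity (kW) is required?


dT = 25 - (-10) = 35 K
Q = U * A * dT
  = 7.9 * 1943 * 35
  = 537239.50 W = 537.24 kW


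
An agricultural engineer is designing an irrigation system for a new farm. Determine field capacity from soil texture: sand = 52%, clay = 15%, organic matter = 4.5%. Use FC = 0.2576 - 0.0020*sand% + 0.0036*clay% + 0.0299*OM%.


FC = 0.2576 - 0.0020*52 + 0.0036*15 + 0.0299*4.5
   = 0.2576 - 0.1040 + 0.0540 + 0.1346
   = 0.3422


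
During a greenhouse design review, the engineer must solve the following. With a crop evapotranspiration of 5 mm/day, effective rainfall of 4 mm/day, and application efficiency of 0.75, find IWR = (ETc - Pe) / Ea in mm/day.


IWR = (ETc - Pe) / Ea
    = (5 - 4) / 0.75
    = 1 / 0.75
    = 1.33 mm/day


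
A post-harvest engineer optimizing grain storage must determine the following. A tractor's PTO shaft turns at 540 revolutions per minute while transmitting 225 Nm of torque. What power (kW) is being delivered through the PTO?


P = 2*pi*n*T / 60000
  = 2*pi * 540 * 225 / 60000
  = 763407.01 / 60000
  = 12.72 kW


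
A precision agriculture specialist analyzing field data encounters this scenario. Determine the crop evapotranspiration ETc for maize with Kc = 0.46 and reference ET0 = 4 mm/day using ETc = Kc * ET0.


ETc = Kc * ET0
    = 0.46 * 4
    = 1.84 mm/day


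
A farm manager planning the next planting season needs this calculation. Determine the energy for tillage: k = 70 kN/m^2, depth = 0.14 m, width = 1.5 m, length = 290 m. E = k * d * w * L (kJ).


E = k * d * w * L
  = 70 * 0.14 * 1.5 * 290
  = 4263 kJ


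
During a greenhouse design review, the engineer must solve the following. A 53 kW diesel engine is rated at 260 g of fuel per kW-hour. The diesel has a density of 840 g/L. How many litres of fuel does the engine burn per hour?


FC = P * BSFC / rho_fuel
   = 53 * 260 / 840
   = 13780 / 840
   = 16.40 L/h


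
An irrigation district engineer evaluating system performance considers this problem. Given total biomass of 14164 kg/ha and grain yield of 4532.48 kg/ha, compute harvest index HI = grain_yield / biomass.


HI = grain_yield / biomass
   = 4532.48 / 14164
   = 0.32


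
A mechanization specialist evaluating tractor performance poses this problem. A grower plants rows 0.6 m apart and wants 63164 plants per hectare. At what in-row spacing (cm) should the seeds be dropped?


spacing = 10000 / (row_sp * density)
        = 10000 / (0.6 * 63164)
        = 10000 / 37898.40
        = 0.26386 m = 26.39 cm


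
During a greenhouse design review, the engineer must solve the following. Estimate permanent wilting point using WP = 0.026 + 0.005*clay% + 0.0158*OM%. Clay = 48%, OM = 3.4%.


WP = 0.026 + 0.005*48 + 0.0158*3.4
   = 0.026 + 0.2400 + 0.0537
   = 0.3197


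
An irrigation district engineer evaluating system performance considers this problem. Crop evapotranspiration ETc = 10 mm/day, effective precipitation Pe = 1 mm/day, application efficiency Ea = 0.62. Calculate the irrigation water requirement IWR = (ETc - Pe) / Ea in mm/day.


IWR = (ETc - Pe) / Ea
    = (10 - 1) / 0.62
    = 9 / 0.62
    = 14.52 mm/day


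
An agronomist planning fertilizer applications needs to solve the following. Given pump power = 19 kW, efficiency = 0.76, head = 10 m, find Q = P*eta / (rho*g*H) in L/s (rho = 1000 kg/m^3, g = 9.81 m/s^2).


Q = (P * 1000 * eta) / (rho * g * H)
  = (19 * 1000 * 0.76) / (1000 * 9.81 * 10)
  = 14440 / 98100
  = 0.14720 m^3/s = 147.20 L/s


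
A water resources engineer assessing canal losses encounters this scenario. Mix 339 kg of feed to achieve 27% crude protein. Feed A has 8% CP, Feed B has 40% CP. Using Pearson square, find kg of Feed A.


parts_A = CP_b - target = 40 - 27 = 13
parts_B = target - CP_a = 27 - 8 = 19
total_parts = 13 + 19 = 32
Feed A = 339 * 13 / 32 = 137.72 kg
Feed B = 339 * 19 / 32 = 201.28 kg

137.72 kg


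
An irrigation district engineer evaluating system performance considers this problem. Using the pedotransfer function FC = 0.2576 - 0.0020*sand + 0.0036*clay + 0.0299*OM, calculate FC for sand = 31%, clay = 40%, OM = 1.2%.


FC = 0.2576 - 0.0020*31 + 0.0036*40 + 0.0299*1.2
   = 0.2576 - 0.0620 + 0.1440 + 0.0359
   = 0.3755


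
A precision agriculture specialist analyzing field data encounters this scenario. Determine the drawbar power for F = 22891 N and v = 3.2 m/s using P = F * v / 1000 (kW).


P = F * v / 1000
  = 22891 * 3.2 / 1000
  = 73251.20 / 1000
  = 73.25 kW


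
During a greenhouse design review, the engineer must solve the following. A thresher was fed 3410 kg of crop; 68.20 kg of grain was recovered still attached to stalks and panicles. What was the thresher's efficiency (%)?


eta = (total - unthreshed) / total * 100
    = (3410 - 68.20) / 3410 * 100
    = 3341.80 / 3410 * 100
    = 98%


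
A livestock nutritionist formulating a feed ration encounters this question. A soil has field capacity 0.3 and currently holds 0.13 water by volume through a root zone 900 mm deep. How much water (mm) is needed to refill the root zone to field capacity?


SMD = (FC - theta) * D
    = (0.3 - 0.13) * 900
    = 0.170 * 900
    = 153 mm


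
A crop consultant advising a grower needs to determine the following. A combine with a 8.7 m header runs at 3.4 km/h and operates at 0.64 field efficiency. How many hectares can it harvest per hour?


C = w * v * eta_f / 10
  = 8.7 * 3.4 * 0.64 / 10
  = 18.93 / 10
  = 1.89 ha/h


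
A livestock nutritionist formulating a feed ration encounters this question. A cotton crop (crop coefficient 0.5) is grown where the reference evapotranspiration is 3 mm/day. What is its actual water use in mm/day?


ETc = Kc * ET0
    = 0.5 * 3
    = 1.50 mm/day


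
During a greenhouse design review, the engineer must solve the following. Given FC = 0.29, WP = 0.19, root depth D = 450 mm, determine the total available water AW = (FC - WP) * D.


AW = (FC - WP) * D
   = (0.29 - 0.19) * 450
   = 0.10 * 450
   = 45 mm


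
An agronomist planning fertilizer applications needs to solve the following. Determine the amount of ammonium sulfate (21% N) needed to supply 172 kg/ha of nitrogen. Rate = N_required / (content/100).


Rate = N_required / (N_content / 100)
     = 172 / (21 / 100)
     = 172 / 0.21
     = 819.05 kg/ha


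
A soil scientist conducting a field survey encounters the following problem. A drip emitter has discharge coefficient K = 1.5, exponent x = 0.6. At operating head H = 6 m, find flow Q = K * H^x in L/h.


Q = K * H^x
  = 1.5 * 6^0.6
  = 1.5 * 2.9302
  = 4.40 L/h


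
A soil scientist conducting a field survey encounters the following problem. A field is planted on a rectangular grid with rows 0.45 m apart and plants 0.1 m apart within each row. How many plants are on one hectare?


D = 10000 / (row_sp * plant_sp)
  = 10000 / (0.45 * 0.1)
  = 10000 / 0.0450
  = 222222.22 plants/ha


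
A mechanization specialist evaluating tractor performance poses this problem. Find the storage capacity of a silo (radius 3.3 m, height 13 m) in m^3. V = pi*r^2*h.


V = pi * r^2 * h
  = pi * 3.3^2 * 13
  = pi * 10.89 * 13
  = 444.76 m^3


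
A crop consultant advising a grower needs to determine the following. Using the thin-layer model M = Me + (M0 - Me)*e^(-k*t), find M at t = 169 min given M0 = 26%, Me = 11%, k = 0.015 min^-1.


M = Me + (M0 - Me) * e^(-k*t)
  = 11 + (26 - 11) * e^(-0.015*169)
  = 11 + 15 * e^(-2.535)
  = 11 + 15 * 0.07926
  = 11 + 1.1889
  = 12.19%


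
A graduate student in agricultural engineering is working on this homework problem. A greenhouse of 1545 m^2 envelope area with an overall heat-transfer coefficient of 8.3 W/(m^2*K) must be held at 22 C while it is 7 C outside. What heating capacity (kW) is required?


dT = 22 - (7) = 15 K
Q = U * A * dT
  = 8.3 * 1545 * 15
  = 192352.50 W = 192.35 kW


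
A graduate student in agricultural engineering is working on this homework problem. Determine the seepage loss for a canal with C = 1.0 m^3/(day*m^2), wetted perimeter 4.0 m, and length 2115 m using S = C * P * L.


S = C * P * L
  = 1.0 * 4.0 * 2115
  = 8460 m^3/day


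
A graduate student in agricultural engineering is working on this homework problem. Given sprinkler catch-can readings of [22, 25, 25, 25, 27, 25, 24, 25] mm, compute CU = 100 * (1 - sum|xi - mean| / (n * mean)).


xbar = 198 / 8 = 24.750
sum|xi - xbar| = 7
CU = 100 * (1 - 7 / (8 * 24.750))
   = 100 * (1 - 0.0354)
   = 96.46%


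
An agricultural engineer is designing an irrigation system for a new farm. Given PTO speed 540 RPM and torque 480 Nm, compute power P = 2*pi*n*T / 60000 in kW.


P = 2*pi*n*T / 60000
  = 2*pi * 540 * 480 / 60000
  = 1628601.63 / 60000
  = 27.14 kW


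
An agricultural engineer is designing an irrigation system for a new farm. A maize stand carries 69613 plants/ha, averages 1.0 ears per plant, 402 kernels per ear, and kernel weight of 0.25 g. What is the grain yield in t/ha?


Y = density * ears * kernels * kw
  = 69613 * 1.0 * 402 * 0.25 g/ha
  = 6996106.50 g/ha
  = 6996.11 kg/ha = 7.00 t/ha


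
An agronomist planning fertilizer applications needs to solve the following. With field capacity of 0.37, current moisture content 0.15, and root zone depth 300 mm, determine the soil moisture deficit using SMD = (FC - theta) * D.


SMD = (FC - theta) * D
    = (0.37 - 0.15) * 300
    = 0.220 * 300
    = 66 mm


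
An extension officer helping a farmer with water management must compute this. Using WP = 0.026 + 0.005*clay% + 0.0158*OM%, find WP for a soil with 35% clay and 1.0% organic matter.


WP = 0.026 + 0.005*35 + 0.0158*1.0
   = 0.026 + 0.1750 + 0.0158
   = 0.2168


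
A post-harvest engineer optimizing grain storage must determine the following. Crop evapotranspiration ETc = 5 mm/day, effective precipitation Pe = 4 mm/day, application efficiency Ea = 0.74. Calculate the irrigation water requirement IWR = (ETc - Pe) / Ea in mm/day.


IWR = (ETc - Pe) / Ea
    = (5 - 4) / 0.74
    = 1 / 0.74
    = 1.35 mm/day


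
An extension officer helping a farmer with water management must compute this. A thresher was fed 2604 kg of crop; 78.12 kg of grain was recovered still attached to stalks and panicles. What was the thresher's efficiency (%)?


eta = (total - unthreshed) / total * 100
    = (2604 - 78.12) / 2604 * 100
    = 2525.88 / 2604 * 100
    = 97%


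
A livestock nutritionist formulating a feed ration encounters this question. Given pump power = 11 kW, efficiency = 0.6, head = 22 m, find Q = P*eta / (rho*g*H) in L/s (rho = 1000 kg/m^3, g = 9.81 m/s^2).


Q = (P * 1000 * eta) / (rho * g * H)
  = (11 * 1000 * 0.6) / (1000 * 9.81 * 22)
  = 6600 / 215820
  = 0.03058 m^3/s = 30.58 L/s


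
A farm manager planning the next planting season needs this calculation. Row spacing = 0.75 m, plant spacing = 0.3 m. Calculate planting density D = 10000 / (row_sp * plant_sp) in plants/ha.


D = 10000 / (row_sp * plant_sp)
  = 10000 / (0.75 * 0.3)
  = 10000 / 0.2250
  = 44444.44 plants/ha


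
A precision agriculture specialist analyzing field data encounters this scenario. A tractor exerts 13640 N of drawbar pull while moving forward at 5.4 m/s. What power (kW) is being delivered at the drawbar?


P = F * v / 1000
  = 13640 * 5.4 / 1000
  = 73656 / 1000
  = 73.66 kW


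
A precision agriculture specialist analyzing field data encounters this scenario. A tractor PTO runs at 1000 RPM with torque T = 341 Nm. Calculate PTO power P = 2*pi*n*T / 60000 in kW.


P = 2*pi*n*T / 60000
  = 2*pi * 1000 * 341 / 60000
  = 2142566.19 / 60000
  = 35.71 kW


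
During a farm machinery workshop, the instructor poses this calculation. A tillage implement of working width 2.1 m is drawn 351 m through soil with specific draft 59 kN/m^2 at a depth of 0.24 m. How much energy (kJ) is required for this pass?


E = k * d * w * L
  = 59 * 0.24 * 2.1 * 351
  = 10437.34 kJ


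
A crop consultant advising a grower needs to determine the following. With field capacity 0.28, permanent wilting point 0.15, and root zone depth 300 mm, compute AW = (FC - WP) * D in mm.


AW = (FC - WP) * D
   = (0.28 - 0.15) * 300
   = 0.13 * 300
   = 39 mm


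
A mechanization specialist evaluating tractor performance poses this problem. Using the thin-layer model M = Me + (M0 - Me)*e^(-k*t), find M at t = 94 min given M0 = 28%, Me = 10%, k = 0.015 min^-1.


M = Me + (M0 - Me) * e^(-k*t)
  = 10 + (28 - 10) * e^(-0.015*94)
  = 10 + 18 * e^(-1.410)
  = 10 + 18 * 0.24414
  = 10 + 4.3946
  = 14.39%
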